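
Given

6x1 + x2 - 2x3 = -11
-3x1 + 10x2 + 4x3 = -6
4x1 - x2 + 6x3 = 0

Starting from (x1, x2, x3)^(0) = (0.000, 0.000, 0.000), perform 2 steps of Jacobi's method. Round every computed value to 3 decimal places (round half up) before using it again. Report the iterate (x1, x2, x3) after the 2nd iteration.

(-1.733, -1.150, 1.122)

Iteration 1:
  x1 = (-11 - (1)·0.000 - (-2)·0.000) / (6) = -1.833
  x2 = (-6 - (-3)·0.000 - (4)·0.000) / (10) = -0.600
  x3 = (0 - (4)·0.000 - (-1)·0.000) / (6) = 0.000
Iteration 2:
  x1 = (-11 - (1)·-0.600 - (-2)·0.000) / (6) = -1.733
  x2 = (-6 - (-3)·-1.833 - (4)·0.000) / (10) = -1.150
  x3 = (0 - (4)·-1.833 - (-1)·-0.600) / (6) = 1.122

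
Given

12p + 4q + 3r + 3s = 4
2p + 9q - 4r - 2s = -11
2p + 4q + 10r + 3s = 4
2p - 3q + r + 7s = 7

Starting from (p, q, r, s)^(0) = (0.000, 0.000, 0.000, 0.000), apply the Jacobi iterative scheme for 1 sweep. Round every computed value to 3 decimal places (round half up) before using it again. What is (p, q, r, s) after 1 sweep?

Iteration 1:
  p = (4 - (4)·0.000 - (3)·0.000 - (3)·0.000) / (12) = 0.333
  q = (-11 - (2)·0.000 - (-4)·0.000 - (-2)·0.000) / (9) = -1.222
  r = (4 - (2)·0.000 - (4)·0.000 - (3)·0.000) / (10) = 0.400
  s = (7 - (2)·0.000 - (-3)·0.000 - (1)·0.000) / (7) = 1.000

(0.333, -1.222, 0.400, 1.000)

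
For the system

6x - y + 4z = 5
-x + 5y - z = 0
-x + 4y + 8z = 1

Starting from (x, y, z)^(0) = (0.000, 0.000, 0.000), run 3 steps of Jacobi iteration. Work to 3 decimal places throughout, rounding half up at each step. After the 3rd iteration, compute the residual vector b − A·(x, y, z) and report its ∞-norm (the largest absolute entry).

0.426

Iteration 1:
  x = (5 - (-1)·0.000 - (4)·0.000) / (6) = 0.833
  y = (0 - (-1)·0.000 - (-1)·0.000) / (5) = 0.000
  z = (1 - (-1)·0.000 - (4)·0.000) / (8) = 0.125
Iteration 2:
  x = (5 - (-1)·0.000 - (4)·0.125) / (6) = 0.750
  y = (0 - (-1)·0.833 - (-1)·0.125) / (5) = 0.192
  z = (1 - (-1)·0.833 - (4)·0.000) / (8) = 0.229
Iteration 3:
  x = (5 - (-1)·0.192 - (4)·0.229) / (6) = 0.713
  y = (0 - (-1)·0.750 - (-1)·0.229) / (5) = 0.196
  z = (1 - (-1)·0.750 - (4)·0.192) / (8) = 0.123
Residual b − A·x = (0.426, -0.144, -0.055); ∞-norm = 0.426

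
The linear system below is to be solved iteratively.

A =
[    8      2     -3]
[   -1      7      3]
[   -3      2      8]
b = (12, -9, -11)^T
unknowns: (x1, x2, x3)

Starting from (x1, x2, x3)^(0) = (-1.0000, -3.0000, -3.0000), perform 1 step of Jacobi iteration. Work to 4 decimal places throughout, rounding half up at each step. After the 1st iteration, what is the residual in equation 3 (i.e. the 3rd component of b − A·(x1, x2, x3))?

0.6608

Iteration 1:
  x1 = (12 - (2)·-3.0000 - (-3)·-3.0000) / (8) = 1.1250
  x2 = (-9 - (-1)·-1.0000 - (3)·-3.0000) / (7) = -0.1429
  x3 = (-11 - (-3)·-1.0000 - (2)·-3.0000) / (8) = -1.0000
Residual b − A·x = (0.2858, -3.8747, 0.6608)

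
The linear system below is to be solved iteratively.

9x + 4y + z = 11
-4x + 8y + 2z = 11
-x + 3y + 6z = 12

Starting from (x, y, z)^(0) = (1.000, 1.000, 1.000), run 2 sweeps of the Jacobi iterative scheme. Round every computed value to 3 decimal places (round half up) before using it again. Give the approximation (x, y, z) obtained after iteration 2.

(0.315, 1.292, 1.299)

Iteration 1:
  x = (11 - (4)·1.000 - (1)·1.000) / (9) = 0.667
  y = (11 - (-4)·1.000 - (2)·1.000) / (8) = 1.625
  z = (12 - (-1)·1.000 - (3)·1.000) / (6) = 1.667
Iteration 2:
  x = (11 - (4)·1.625 - (1)·1.667) / (9) = 0.315
  y = (11 - (-4)·0.667 - (2)·1.667) / (8) = 1.292
  z = (12 - (-1)·0.667 - (3)·1.625) / (6) = 1.299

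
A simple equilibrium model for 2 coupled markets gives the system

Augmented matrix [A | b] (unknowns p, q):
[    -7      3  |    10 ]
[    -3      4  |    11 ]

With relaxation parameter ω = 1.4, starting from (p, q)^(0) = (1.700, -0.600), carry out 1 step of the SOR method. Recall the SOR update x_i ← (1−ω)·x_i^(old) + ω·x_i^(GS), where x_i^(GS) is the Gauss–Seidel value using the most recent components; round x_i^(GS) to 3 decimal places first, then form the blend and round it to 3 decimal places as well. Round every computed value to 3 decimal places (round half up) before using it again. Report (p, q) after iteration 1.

(-3.040, 0.898)

Iteration 1:
  p: GS value = (10 - (3)·-0.600) / (-7) = -1.686;  p ← (1−ω)·1.700 + ω·-1.686 = -3.040
  q: GS value = (11 - (-3)·-3.040) / (4) = 0.470;  q ← (1−ω)·-0.600 + ω·0.470 = 0.898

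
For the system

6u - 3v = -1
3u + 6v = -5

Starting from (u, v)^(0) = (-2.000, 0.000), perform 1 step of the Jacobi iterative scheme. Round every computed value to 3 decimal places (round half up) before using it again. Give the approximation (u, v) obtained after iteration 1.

(-0.167, 0.167)

Iteration 1:
  u = (-1 - (-3)·0.000) / (6) = -0.167
  v = (-5 - (3)·-2.000) / (6) = 0.167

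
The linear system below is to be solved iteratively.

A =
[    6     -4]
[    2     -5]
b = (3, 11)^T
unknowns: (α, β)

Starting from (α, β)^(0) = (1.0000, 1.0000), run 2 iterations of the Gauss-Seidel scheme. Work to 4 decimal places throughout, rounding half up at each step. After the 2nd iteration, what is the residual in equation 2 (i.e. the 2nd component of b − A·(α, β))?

0.0000

Iteration 1:
  α = (3 - (-4)·1.0000) / (6) = 1.1667
  β = (11 - (2)·1.1667) / (-5) = -1.7333
Iteration 2:
  α = (3 - (-4)·-1.7333) / (6) = -0.6555
  β = (11 - (2)·-0.6555) / (-5) = -2.4622
Residual b − A·x = (-2.9158, 0.0000)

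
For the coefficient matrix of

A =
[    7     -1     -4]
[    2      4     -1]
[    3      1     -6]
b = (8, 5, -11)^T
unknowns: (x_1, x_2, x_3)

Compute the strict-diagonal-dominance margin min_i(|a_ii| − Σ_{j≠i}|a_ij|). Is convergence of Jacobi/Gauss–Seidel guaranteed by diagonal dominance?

1

row 1: |7| − (1+4) = 2
row 2: |4| − (2+1) = 1
row 3: |-6| − (3+1) = 2
minimum over rows = 1 → strictly diagonally dominant (convergence guaranteed)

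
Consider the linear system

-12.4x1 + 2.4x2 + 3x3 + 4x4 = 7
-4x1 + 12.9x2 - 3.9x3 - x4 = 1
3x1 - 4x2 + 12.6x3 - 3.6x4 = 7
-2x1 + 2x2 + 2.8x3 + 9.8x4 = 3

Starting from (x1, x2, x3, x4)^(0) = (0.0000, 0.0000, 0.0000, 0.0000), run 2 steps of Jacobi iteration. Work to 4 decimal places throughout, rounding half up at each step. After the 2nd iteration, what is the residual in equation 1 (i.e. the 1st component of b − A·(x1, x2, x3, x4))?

0.3790

Iteration 1:
  x1 = (7 - (2.4)·0.0000 - (3)·0.0000 - (4)·0.0000) / (-12.4) = -0.5645
  x2 = (1 - (-4)·0.0000 - (-3.9)·0.0000 - (-1)·0.0000) / (12.9) = 0.0775
  x3 = (7 - (3)·0.0000 - (-4)·0.0000 - (-3.6)·0.0000) / (12.6) = 0.5556
  x4 = (3 - (-2)·0.0000 - (2)·0.0000 - (2.8)·0.0000) / (9.8) = 0.3061
Iteration 2:
  x1 = (7 - (2.4)·0.0775 - (3)·0.5556 - (4)·0.3061) / (-12.4) = -0.3164
  x2 = (1 - (-4)·-0.5645 - (-3.9)·0.5556 - (-1)·0.3061) / (12.9) = 0.0942
  x3 = (7 - (3)·-0.5645 - (-4)·0.0775 - (-3.6)·0.3061) / (12.6) = 0.8020
  x4 = (3 - (-2)·-0.5645 - (2)·0.0775 - (2.8)·0.5556) / (9.8) = 0.0164
Residual b − A·x = (0.3790, 1.6634, -1.7202, -0.2275)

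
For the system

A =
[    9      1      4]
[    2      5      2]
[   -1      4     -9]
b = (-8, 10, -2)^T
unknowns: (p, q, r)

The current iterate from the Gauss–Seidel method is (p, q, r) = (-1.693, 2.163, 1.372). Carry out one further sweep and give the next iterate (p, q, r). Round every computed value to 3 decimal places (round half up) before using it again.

One sweep:
  p = (-8 - (1)·2.163 - (4)·1.372) / (9) = -1.739
  q = (10 - (2)·-1.739 - (2)·1.372) / (5) = 2.147
  r = (-2 - (-1)·-1.739 - (4)·2.147) / (-9) = 1.370

(-1.739, 2.147, 1.370)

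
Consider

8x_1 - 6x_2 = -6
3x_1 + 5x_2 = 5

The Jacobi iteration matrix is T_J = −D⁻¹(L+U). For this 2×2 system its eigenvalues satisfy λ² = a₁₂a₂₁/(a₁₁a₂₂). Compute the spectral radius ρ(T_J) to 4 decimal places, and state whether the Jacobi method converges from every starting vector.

a₁₂a₂₁/(a₁₁a₂₂) = (-6)·(3) / ((8)·(5)) = -0.450000
ρ = √|-0.450000| = √0.450000 = 0.6708
ρ < 1, so Jacobi converges

0.6708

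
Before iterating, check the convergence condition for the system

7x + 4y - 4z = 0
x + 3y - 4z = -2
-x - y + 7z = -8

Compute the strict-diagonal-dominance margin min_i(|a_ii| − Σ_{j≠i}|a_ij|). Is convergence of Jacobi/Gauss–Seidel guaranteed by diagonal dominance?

row 1: |7| − (4+4) = -1
row 2: |3| − (1+4) = -2
row 3: |7| − (1+1) = 5
minimum over rows = -2 → not strictly diagonally dominant

-2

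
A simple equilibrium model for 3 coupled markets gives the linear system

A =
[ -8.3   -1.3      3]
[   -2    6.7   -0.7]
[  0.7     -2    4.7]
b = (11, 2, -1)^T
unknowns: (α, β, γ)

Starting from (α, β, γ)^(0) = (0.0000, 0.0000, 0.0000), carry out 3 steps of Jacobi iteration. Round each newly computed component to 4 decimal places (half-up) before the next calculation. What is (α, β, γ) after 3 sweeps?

Iteration 1:
  α = (11 - (-1.3)·0.0000 - (3)·0.0000) / (-8.3) = -1.3253
  β = (2 - (-2)·0.0000 - (-0.7)·0.0000) / (6.7) = 0.2985
  γ = (-1 - (0.7)·0.0000 - (-2)·0.0000) / (4.7) = -0.2128
Iteration 2:
  α = (11 - (-1.3)·0.2985 - (3)·-0.2128) / (-8.3) = -1.4490
  β = (2 - (-2)·-1.3253 - (-0.7)·-0.2128) / (6.7) = -0.1193
  γ = (-1 - (0.7)·-1.3253 - (-2)·0.2985) / (4.7) = 0.1116
Iteration 3:
  α = (11 - (-1.3)·-0.1193 - (3)·0.1116) / (-8.3) = -1.2663
  β = (2 - (-2)·-1.4490 - (-0.7)·0.1116) / (6.7) = -0.1224
  γ = (-1 - (0.7)·-1.4490 - (-2)·-0.1193) / (4.7) = -0.0477

(-1.2663, -0.1224, -0.0477)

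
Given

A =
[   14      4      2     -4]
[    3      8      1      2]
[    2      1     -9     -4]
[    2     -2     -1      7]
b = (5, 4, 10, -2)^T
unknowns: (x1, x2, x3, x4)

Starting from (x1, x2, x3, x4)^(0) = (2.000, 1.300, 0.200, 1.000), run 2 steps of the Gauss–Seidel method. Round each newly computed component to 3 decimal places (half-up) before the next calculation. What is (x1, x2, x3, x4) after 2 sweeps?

Iteration 1:
  x1 = (5 - (4)·1.300 - (2)·0.200 - (-4)·1.000) / (14) = 0.243
  x2 = (4 - (3)·0.243 - (1)·0.200 - (2)·1.000) / (8) = 0.134
  x3 = (10 - (2)·0.243 - (1)·0.134 - (-4)·1.000) / (-9) = -1.487
  x4 = (-2 - (2)·0.243 - (-2)·0.134 - (-1)·-1.487) / (7) = -0.529
Iteration 2:
  x1 = (5 - (4)·0.134 - (2)·-1.487 - (-4)·-0.529) / (14) = 0.380
  x2 = (4 - (3)·0.380 - (1)·-1.487 - (2)·-0.529) / (8) = 0.676
  x3 = (10 - (2)·0.380 - (1)·0.676 - (-4)·-0.529) / (-9) = -0.716
  x4 = (-2 - (2)·0.380 - (-2)·0.676 - (-1)·-0.716) / (7) = -0.303

(0.380, 0.676, -0.716, -0.303)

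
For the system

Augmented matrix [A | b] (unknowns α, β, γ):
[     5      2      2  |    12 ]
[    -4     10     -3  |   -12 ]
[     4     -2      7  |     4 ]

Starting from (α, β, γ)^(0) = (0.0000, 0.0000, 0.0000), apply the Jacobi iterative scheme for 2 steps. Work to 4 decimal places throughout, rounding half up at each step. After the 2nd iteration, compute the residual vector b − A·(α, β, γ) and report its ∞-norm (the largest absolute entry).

4.1371

Iteration 1:
  α = (12 - (2)·0.0000 - (2)·0.0000) / (5) = 2.4000
  β = (-12 - (-4)·0.0000 - (-3)·0.0000) / (10) = -1.2000
  γ = (4 - (4)·0.0000 - (-2)·0.0000) / (7) = 0.5714
Iteration 2:
  α = (12 - (2)·-1.2000 - (2)·0.5714) / (5) = 2.6514
  β = (-12 - (-4)·2.4000 - (-3)·0.5714) / (10) = -0.0686
  γ = (4 - (4)·2.4000 - (-2)·-1.2000) / (7) = -1.1429
Residual b − A·x = (1.1660, -4.1371, 1.2575); ∞-norm = 4.1371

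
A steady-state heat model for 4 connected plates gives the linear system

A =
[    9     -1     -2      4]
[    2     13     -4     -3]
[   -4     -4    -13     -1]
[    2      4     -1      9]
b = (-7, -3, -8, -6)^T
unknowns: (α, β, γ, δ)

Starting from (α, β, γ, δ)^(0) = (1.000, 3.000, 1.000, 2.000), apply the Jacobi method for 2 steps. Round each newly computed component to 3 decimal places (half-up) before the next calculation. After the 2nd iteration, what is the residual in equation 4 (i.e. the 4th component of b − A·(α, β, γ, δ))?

4.157

Iteration 1:
  α = (-7 - (-1)·3.000 - (-2)·1.000 - (4)·2.000) / (9) = -1.111
  β = (-3 - (2)·1.000 - (-4)·1.000 - (-3)·2.000) / (13) = 0.385
  γ = (-8 - (-4)·1.000 - (-4)·3.000 - (-1)·2.000) / (-13) = -0.769
  δ = (-6 - (2)·1.000 - (4)·3.000 - (-1)·1.000) / (9) = -2.111
Iteration 2:
  α = (-7 - (-1)·0.385 - (-2)·-0.769 - (4)·-2.111) / (9) = 0.032
  β = (-3 - (2)·-1.111 - (-4)·-0.769 - (-3)·-2.111) / (13) = -0.784
  γ = (-8 - (-4)·-1.111 - (-4)·0.385 - (-1)·-2.111) / (-13) = 1.001
  δ = (-6 - (2)·-1.111 - (4)·0.385 - (-1)·-0.769) / (9) = -0.676
Residual b − A·x = (-3.366, 9.104, 1.329, 4.157)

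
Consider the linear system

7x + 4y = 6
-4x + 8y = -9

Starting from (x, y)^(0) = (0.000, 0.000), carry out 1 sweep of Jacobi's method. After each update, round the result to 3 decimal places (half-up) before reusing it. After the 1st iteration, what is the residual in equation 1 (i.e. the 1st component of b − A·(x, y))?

4.501

Iteration 1:
  x = (6 - (4)·0.000) / (7) = 0.857
  y = (-9 - (-4)·0.000) / (8) = -1.125
Residual b − A·x = (4.501, 3.428)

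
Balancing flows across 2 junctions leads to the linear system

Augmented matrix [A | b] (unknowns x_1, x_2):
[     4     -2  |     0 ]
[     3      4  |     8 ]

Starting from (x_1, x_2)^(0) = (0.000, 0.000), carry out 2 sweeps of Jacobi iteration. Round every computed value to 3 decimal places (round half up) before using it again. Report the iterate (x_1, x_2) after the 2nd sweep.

Iteration 1:
  x_1 = (0 - (-2)·0.000) / (4) = 0.000
  x_2 = (8 - (3)·0.000) / (4) = 2.000
Iteration 2:
  x_1 = (0 - (-2)·2.000) / (4) = 1.000
  x_2 = (8 - (3)·0.000) / (4) = 2.000

(1.000, 2.000)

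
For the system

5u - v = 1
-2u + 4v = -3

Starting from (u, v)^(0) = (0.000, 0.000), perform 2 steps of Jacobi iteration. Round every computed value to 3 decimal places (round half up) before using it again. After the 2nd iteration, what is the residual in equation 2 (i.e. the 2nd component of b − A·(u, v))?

-0.300

Iteration 1:
  u = (1 - (-1)·0.000) / (5) = 0.200
  v = (-3 - (-2)·0.000) / (4) = -0.750
Iteration 2:
  u = (1 - (-1)·-0.750) / (5) = 0.050
  v = (-3 - (-2)·0.200) / (4) = -0.650
Residual b − A·x = (0.100, -0.300)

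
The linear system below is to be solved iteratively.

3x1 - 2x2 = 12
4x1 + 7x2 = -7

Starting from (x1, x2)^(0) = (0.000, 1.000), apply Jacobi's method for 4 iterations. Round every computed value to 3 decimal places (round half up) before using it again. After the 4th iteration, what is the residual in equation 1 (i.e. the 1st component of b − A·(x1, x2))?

Iteration 1:
  x1 = (12 - (-2)·1.000) / (3) = 4.667
  x2 = (-7 - (4)·0.000) / (7) = -1.000
Iteration 2:
  x1 = (12 - (-2)·-1.000) / (3) = 3.333
  x2 = (-7 - (4)·4.667) / (7) = -3.667
Iteration 3:
  x1 = (12 - (-2)·-3.667) / (3) = 1.555
  x2 = (-7 - (4)·3.333) / (7) = -2.905
Iteration 4:
  x1 = (12 - (-2)·-2.905) / (3) = 2.063
  x2 = (-7 - (4)·1.555) / (7) = -1.889
Residual b − A·x = (2.033, -2.029)

2.033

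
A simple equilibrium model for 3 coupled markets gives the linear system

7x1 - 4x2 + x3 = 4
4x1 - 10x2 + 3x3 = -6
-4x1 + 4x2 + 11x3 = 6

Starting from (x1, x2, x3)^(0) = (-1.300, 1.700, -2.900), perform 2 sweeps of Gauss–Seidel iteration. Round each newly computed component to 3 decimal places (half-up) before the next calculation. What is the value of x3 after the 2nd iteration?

Iteration 1:
  x1 = (4 - (-4)·1.700 - (1)·-2.900) / (7) = 1.957
  x2 = (-6 - (4)·1.957 - (3)·-2.900) / (-10) = 0.513
  x3 = (6 - (-4)·1.957 - (4)·0.513) / (11) = 1.071
Iteration 2:
  x1 = (4 - (-4)·0.513 - (1)·1.071) / (7) = 0.712
  x2 = (-6 - (4)·0.712 - (3)·1.071) / (-10) = 1.206
  x3 = (6 - (-4)·0.712 - (4)·1.206) / (11) = 0.366

0.366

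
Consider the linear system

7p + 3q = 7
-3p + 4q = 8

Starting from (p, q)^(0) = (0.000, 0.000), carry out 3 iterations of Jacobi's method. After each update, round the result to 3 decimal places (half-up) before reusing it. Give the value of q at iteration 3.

2.107

Iteration 1:
  p = (7 - (3)·0.000) / (7) = 1.000
  q = (8 - (-3)·0.000) / (4) = 2.000
Iteration 2:
  p = (7 - (3)·2.000) / (7) = 0.143
  q = (8 - (-3)·1.000) / (4) = 2.750
Iteration 3:
  p = (7 - (3)·2.750) / (7) = -0.179
  q = (8 - (-3)·0.143) / (4) = 2.107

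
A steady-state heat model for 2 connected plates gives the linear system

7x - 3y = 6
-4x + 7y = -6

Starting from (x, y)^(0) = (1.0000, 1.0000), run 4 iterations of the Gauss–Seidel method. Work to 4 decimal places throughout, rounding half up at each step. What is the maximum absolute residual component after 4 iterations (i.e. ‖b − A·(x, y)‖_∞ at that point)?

0.0493

Iteration 1:
  x = (6 - (-3)·1.0000) / (7) = 1.2857
  y = (-6 - (-4)·1.2857) / (7) = -0.1225
Iteration 2:
  x = (6 - (-3)·-0.1225) / (7) = 0.8046
  y = (-6 - (-4)·0.8046) / (7) = -0.3974
Iteration 3:
  x = (6 - (-3)·-0.3974) / (7) = 0.6868
  y = (-6 - (-4)·0.6868) / (7) = -0.4647
Iteration 4:
  x = (6 - (-3)·-0.4647) / (7) = 0.6580
  y = (-6 - (-4)·0.6580) / (7) = -0.4811
Residual b − A·x = (-0.0493, -0.0003); ∞-norm = 0.0493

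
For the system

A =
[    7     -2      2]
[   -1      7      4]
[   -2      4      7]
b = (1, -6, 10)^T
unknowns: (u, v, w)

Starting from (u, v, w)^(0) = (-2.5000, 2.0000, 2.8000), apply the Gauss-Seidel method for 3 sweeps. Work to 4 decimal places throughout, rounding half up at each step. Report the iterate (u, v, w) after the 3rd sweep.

Iteration 1:
  u = (1 - (-2)·2.0000 - (2)·2.8000) / (7) = -0.0857
  v = (-6 - (-1)·-0.0857 - (4)·2.8000) / (7) = -2.4694
  w = (10 - (-2)·-0.0857 - (4)·-2.4694) / (7) = 2.8152
Iteration 2:
  u = (1 - (-2)·-2.4694 - (2)·2.8152) / (7) = -1.3670
  v = (-6 - (-1)·-1.3670 - (4)·2.8152) / (7) = -2.6611
  w = (10 - (-2)·-1.3670 - (4)·-2.6611) / (7) = 2.5586
Iteration 3:
  u = (1 - (-2)·-2.6611 - (2)·2.5586) / (7) = -1.3485
  v = (-6 - (-1)·-1.3485 - (4)·2.5586) / (7) = -2.5118
  w = (10 - (-2)·-1.3485 - (4)·-2.5118) / (7) = 2.4786

(-1.3485, -2.5118, 2.4786)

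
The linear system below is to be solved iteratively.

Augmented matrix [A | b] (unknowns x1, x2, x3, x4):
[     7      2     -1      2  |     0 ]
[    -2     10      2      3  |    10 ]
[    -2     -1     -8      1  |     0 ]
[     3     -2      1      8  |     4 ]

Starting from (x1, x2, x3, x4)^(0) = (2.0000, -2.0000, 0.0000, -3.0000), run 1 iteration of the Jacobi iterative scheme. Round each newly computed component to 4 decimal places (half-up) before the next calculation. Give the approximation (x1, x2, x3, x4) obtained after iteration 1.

(1.4286, 2.3000, -0.6250, -0.7500)

Iteration 1:
  x1 = (0 - (2)·-2.0000 - (-1)·0.0000 - (2)·-3.0000) / (7) = 1.4286
  x2 = (10 - (-2)·2.0000 - (2)·0.0000 - (3)·-3.0000) / (10) = 2.3000
  x3 = (0 - (-2)·2.0000 - (-1)·-2.0000 - (1)·-3.0000) / (-8) = -0.6250
  x4 = (4 - (3)·2.0000 - (-2)·-2.0000 - (1)·0.0000) / (8) = -0.7500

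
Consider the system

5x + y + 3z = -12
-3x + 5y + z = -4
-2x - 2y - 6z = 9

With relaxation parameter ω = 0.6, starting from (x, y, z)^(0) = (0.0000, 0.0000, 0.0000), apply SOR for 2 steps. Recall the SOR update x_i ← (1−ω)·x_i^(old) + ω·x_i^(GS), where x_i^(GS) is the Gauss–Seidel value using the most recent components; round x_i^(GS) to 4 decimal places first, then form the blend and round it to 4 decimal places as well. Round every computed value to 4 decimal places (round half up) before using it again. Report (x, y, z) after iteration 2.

Iteration 1:
  x: GS value = (-12 - (1)·0.0000 - (3)·0.0000) / (5) = -2.4000;  x ← (1−ω)·0.0000 + ω·-2.4000 = -1.4400
  y: GS value = (-4 - (-3)·-1.4400 - (1)·0.0000) / (5) = -1.6640;  y ← (1−ω)·0.0000 + ω·-1.6640 = -0.9984
  z: GS value = (9 - (-2)·-1.4400 - (-2)·-0.9984) / (-6) = -0.6872;  z ← (1−ω)·0.0000 + ω·-0.6872 = -0.4123
Iteration 2:
  x: GS value = (-12 - (1)·-0.9984 - (3)·-0.4123) / (5) = -1.9529;  x ← (1−ω)·-1.4400 + ω·-1.9529 = -1.7477
  y: GS value = (-4 - (-3)·-1.7477 - (1)·-0.4123) / (5) = -1.7662;  y ← (1−ω)·-0.9984 + ω·-1.7662 = -1.4591
  z: GS value = (9 - (-2)·-1.7477 - (-2)·-1.4591) / (-6) = -0.4311;  z ← (1−ω)·-0.4123 + ω·-0.4311 = -0.4236

(-1.7477, -1.4591, -0.4236)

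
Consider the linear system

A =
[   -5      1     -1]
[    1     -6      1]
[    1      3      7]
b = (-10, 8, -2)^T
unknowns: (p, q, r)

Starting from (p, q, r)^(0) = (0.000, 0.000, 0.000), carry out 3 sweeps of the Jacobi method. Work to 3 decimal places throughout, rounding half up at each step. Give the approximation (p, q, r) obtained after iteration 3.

Iteration 1:
  p = (-10 - (1)·0.000 - (-1)·0.000) / (-5) = 2.000
  q = (8 - (1)·0.000 - (1)·0.000) / (-6) = -1.333
  r = (-2 - (1)·0.000 - (3)·0.000) / (7) = -0.286
Iteration 2:
  p = (-10 - (1)·-1.333 - (-1)·-0.286) / (-5) = 1.791
  q = (8 - (1)·2.000 - (1)·-0.286) / (-6) = -1.048
  r = (-2 - (1)·2.000 - (3)·-1.333) / (7) = 0.000
Iteration 3:
  p = (-10 - (1)·-1.048 - (-1)·0.000) / (-5) = 1.790
  q = (8 - (1)·1.791 - (1)·0.000) / (-6) = -1.035
  r = (-2 - (1)·1.791 - (3)·-1.048) / (7) = -0.092

(1.790, -1.035, -0.092)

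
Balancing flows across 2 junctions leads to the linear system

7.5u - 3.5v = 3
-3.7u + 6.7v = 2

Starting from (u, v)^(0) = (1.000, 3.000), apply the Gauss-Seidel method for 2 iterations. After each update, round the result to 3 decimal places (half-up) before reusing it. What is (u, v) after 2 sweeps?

Iteration 1:
  u = (3 - (-3.5)·3.000) / (7.5) = 1.800
  v = (2 - (-3.7)·1.800) / (6.7) = 1.293
Iteration 2:
  u = (3 - (-3.5)·1.293) / (7.5) = 1.003
  v = (2 - (-3.7)·1.003) / (6.7) = 0.852

(1.003, 0.852)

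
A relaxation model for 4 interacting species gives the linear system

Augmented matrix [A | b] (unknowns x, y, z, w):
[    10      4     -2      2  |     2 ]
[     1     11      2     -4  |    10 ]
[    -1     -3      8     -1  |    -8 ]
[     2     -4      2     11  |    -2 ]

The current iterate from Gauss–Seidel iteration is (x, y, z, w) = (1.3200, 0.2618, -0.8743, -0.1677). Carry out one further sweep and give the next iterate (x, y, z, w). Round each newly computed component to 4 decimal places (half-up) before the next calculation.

One sweep:
  x = (2 - (4)·0.2618 - (-2)·-0.8743 - (2)·-0.1677) / (10) = -0.0460
  y = (10 - (1)·-0.0460 - (2)·-0.8743 - (-4)·-0.1677) / (11) = 1.0113
  z = (-8 - (-1)·-0.0460 - (-3)·1.0113 - (-1)·-0.1677) / (8) = -0.6475
  w = (-2 - (2)·-0.0460 - (-4)·1.0113 - (2)·-0.6475) / (11) = 0.3120

(-0.0460, 1.0113, -0.6475, 0.3120)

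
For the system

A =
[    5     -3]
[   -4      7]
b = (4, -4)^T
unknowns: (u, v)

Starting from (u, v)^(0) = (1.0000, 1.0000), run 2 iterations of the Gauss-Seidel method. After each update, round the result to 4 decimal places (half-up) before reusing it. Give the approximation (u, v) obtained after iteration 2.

(0.9372, -0.0359)

Iteration 1:
  u = (4 - (-3)·1.0000) / (5) = 1.4000
  v = (-4 - (-4)·1.4000) / (7) = 0.2286
Iteration 2:
  u = (4 - (-3)·0.2286) / (5) = 0.9372
  v = (-4 - (-4)·0.9372) / (7) = -0.0359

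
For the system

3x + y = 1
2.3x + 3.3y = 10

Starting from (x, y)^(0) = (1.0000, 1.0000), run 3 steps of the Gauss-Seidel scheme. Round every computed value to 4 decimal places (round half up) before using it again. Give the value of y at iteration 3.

Iteration 1:
  x = (1 - (1)·1.0000) / (3) = 0.0000
  y = (10 - (2.3)·0.0000) / (3.3) = 3.0303
Iteration 2:
  x = (1 - (1)·3.0303) / (3) = -0.6768
  y = (10 - (2.3)·-0.6768) / (3.3) = 3.5020
Iteration 3:
  x = (1 - (1)·3.5020) / (3) = -0.8340
  y = (10 - (2.3)·-0.8340) / (3.3) = 3.6116

3.6116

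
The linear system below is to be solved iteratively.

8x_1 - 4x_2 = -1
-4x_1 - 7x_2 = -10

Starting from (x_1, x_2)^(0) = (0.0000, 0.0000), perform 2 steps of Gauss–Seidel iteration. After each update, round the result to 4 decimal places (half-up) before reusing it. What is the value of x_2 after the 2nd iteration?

1.0714

Iteration 1:
  x_1 = (-1 - (-4)·0.0000) / (8) = -0.1250
  x_2 = (-10 - (-4)·-0.1250) / (-7) = 1.5000
Iteration 2:
  x_1 = (-1 - (-4)·1.5000) / (8) = 0.6250
  x_2 = (-10 - (-4)·0.6250) / (-7) = 1.0714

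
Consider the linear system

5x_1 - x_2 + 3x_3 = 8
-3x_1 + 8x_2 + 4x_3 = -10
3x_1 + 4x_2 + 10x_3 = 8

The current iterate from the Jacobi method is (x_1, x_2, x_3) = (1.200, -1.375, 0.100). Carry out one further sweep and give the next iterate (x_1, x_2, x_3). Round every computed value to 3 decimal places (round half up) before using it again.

(1.265, -0.850, 0.990)

One sweep:
  x_1 = (8 - (-1)·-1.375 - (3)·0.100) / (5) = 1.265
  x_2 = (-10 - (-3)·1.200 - (4)·0.100) / (8) = -0.850
  x_3 = (8 - (3)·1.200 - (4)·-1.375) / (10) = 0.990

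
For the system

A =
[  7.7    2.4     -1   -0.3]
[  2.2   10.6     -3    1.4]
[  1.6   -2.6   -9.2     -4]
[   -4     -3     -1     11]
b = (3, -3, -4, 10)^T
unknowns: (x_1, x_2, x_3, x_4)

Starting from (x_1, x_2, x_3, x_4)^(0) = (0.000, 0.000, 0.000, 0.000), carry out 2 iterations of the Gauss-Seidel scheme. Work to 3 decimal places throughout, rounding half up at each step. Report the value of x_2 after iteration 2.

-0.374

Iteration 1:
  x_1 = (3 - (2.4)·0.000 - (-1)·0.000 - (-0.3)·0.000) / (7.7) = 0.390
  x_2 = (-3 - (2.2)·0.390 - (-3)·0.000 - (1.4)·0.000) / (10.6) = -0.364
  x_3 = (-4 - (1.6)·0.390 - (-2.6)·-0.364 - (-4)·0.000) / (-9.2) = 0.605
  x_4 = (10 - (-4)·0.390 - (-3)·-0.364 - (-1)·0.605) / (11) = 1.007
Iteration 2:
  x_1 = (3 - (2.4)·-0.364 - (-1)·0.605 - (-0.3)·1.007) / (7.7) = 0.621
  x_2 = (-3 - (2.2)·0.621 - (-3)·0.605 - (1.4)·1.007) / (10.6) = -0.374
  x_3 = (-4 - (1.6)·0.621 - (-2.6)·-0.374 - (-4)·1.007) / (-9.2) = 0.211
  x_4 = (10 - (-4)·0.621 - (-3)·-0.374 - (-1)·0.211) / (11) = 1.052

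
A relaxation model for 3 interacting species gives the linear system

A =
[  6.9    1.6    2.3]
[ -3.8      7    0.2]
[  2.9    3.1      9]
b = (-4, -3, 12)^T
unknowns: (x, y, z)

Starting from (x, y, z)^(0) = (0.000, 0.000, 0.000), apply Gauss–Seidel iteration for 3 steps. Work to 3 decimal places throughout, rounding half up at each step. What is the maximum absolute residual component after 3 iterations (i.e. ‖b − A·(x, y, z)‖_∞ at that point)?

Iteration 1:
  x = (-4 - (1.6)·0.000 - (2.3)·0.000) / (6.9) = -0.580
  y = (-3 - (-3.8)·-0.580 - (0.2)·0.000) / (7) = -0.743
  z = (12 - (2.9)·-0.580 - (3.1)·-0.743) / (9) = 1.776
Iteration 2:
  x = (-4 - (1.6)·-0.743 - (2.3)·1.776) / (6.9) = -0.999
  y = (-3 - (-3.8)·-0.999 - (0.2)·1.776) / (7) = -1.022
  z = (12 - (2.9)·-0.999 - (3.1)·-1.022) / (9) = 2.007
Iteration 3:
  x = (-4 - (1.6)·-1.022 - (2.3)·2.007) / (6.9) = -1.012
  y = (-3 - (-3.8)·-1.012 - (0.2)·2.007) / (7) = -1.035
  z = (12 - (2.9)·-1.012 - (3.1)·-1.035) / (9) = 2.016
Residual b − A·x = (0.002, -0.004, -0.001); ∞-norm = 0.004

0.004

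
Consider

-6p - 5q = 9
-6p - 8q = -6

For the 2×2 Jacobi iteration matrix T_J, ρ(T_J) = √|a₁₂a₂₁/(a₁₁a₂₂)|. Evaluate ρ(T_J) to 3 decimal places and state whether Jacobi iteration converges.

0.791

a₁₂a₂₁/(a₁₁a₂₂) = (-5)·(-6) / ((-6)·(-8)) = 0.625000
ρ = √|0.625000| = √0.625000 = 0.791
ρ < 1, so Jacobi converges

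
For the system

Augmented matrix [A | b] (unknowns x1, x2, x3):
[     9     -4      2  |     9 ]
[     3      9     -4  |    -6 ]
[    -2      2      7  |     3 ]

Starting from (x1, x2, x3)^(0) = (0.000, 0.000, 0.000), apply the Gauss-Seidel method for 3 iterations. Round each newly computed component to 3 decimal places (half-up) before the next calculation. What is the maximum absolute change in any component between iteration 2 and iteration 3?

Iteration 1:
  x1 = (9 - (-4)·0.000 - (2)·0.000) / (9) = 1.000
  x2 = (-6 - (3)·1.000 - (-4)·0.000) / (9) = -1.000
  x3 = (3 - (-2)·1.000 - (2)·-1.000) / (7) = 1.000
Iteration 2:
  x1 = (9 - (-4)·-1.000 - (2)·1.000) / (9) = 0.333
  x2 = (-6 - (3)·0.333 - (-4)·1.000) / (9) = -0.333
  x3 = (3 - (-2)·0.333 - (2)·-0.333) / (7) = 0.619
Iteration 3:
  x1 = (9 - (-4)·-0.333 - (2)·0.619) / (9) = 0.714
  x2 = (-6 - (3)·0.714 - (-4)·0.619) / (9) = -0.630
  x3 = (3 - (-2)·0.714 - (2)·-0.630) / (7) = 0.813
Change: (0.381, -0.297, 0.194) → max |·| = 0.381

0.381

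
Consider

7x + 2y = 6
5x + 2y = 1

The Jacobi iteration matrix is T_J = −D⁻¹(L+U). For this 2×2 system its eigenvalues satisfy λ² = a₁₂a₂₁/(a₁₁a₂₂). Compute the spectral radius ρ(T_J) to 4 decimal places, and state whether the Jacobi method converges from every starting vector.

0.8452

a₁₂a₂₁/(a₁₁a₂₂) = (2)·(5) / ((7)·(2)) = 0.714286
ρ = √|0.714286| = √0.714286 = 0.8452
ρ < 1, so Jacobi converges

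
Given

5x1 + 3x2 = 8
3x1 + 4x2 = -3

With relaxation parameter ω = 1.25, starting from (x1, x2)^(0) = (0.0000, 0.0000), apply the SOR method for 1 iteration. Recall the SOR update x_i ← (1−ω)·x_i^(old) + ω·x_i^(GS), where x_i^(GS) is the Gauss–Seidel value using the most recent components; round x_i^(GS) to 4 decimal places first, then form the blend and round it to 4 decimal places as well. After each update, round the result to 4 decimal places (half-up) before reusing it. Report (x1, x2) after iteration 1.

(2.0000, -2.8125)

Iteration 1:
  x1: GS value = (8 - (3)·0.0000) / (5) = 1.6000;  x1 ← (1−ω)·0.0000 + ω·1.6000 = 2.0000
  x2: GS value = (-3 - (3)·2.0000) / (4) = -2.2500;  x2 ← (1−ω)·0.0000 + ω·-2.2500 = -2.8125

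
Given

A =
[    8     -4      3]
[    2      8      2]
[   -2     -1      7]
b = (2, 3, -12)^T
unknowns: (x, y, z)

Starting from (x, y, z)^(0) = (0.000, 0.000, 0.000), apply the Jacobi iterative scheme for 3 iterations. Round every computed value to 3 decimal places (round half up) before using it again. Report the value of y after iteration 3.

0.502

Iteration 1:
  x = (2 - (-4)·0.000 - (3)·0.000) / (8) = 0.250
  y = (3 - (2)·0.000 - (2)·0.000) / (8) = 0.375
  z = (-12 - (-2)·0.000 - (-1)·0.000) / (7) = -1.714
Iteration 2:
  x = (2 - (-4)·0.375 - (3)·-1.714) / (8) = 1.080
  y = (3 - (2)·0.250 - (2)·-1.714) / (8) = 0.741
  z = (-12 - (-2)·0.250 - (-1)·0.375) / (7) = -1.589
Iteration 3:
  x = (2 - (-4)·0.741 - (3)·-1.589) / (8) = 1.216
  y = (3 - (2)·1.080 - (2)·-1.589) / (8) = 0.502
  z = (-12 - (-2)·1.080 - (-1)·0.741) / (7) = -1.300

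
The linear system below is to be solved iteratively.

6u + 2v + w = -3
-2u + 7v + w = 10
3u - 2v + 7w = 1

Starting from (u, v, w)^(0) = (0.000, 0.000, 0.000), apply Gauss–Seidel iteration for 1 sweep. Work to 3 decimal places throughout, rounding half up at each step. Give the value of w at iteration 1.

0.725

Iteration 1:
  u = (-3 - (2)·0.000 - (1)·0.000) / (6) = -0.500
  v = (10 - (-2)·-0.500 - (1)·0.000) / (7) = 1.286
  w = (1 - (3)·-0.500 - (-2)·1.286) / (7) = 0.725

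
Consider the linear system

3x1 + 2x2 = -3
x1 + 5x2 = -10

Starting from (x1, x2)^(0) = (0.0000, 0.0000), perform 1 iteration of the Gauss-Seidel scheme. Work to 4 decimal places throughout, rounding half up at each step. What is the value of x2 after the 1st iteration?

-1.8000

Iteration 1:
  x1 = (-3 - (2)·0.0000) / (3) = -1.0000
  x2 = (-10 - (1)·-1.0000) / (5) = -1.8000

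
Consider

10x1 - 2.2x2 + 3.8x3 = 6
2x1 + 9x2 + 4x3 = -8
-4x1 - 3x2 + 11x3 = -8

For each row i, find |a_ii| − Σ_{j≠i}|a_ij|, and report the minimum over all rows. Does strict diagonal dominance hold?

3

row 1: |10| − (2.2+3.8) = 4
row 2: |9| − (2+4) = 3
row 3: |11| − (4+3) = 4
minimum over rows = 3 → strictly diagonally dominant (convergence guaranteed)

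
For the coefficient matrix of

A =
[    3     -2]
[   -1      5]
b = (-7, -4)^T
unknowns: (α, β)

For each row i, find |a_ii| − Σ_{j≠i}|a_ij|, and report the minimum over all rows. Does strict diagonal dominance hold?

1

row 1: |3| − (2) = 1
row 2: |5| − (1) = 4
minimum over rows = 1 → strictly diagonally dominant (convergence guaranteed)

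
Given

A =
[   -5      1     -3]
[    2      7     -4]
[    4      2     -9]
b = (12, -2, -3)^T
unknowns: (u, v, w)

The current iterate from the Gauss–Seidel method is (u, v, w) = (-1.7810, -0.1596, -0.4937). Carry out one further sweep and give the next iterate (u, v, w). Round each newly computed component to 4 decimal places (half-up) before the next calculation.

(-2.1357, 0.0424, -0.6064)

One sweep:
  u = (12 - (1)·-0.1596 - (-3)·-0.4937) / (-5) = -2.1357
  v = (-2 - (2)·-2.1357 - (-4)·-0.4937) / (7) = 0.0424
  w = (-3 - (4)·-2.1357 - (2)·0.0424) / (-9) = -0.6064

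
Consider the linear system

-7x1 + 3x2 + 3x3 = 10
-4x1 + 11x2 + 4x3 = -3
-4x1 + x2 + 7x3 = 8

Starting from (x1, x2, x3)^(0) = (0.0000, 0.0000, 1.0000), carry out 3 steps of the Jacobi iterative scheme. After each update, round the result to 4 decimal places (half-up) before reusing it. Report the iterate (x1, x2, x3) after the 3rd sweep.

Iteration 1:
  x1 = (10 - (3)·0.0000 - (3)·1.0000) / (-7) = -1.0000
  x2 = (-3 - (-4)·0.0000 - (4)·1.0000) / (11) = -0.6364
  x3 = (8 - (-4)·0.0000 - (1)·0.0000) / (7) = 1.1429
Iteration 2:
  x1 = (10 - (3)·-0.6364 - (3)·1.1429) / (-7) = -1.2115
  x2 = (-3 - (-4)·-1.0000 - (4)·1.1429) / (11) = -1.0520
  x3 = (8 - (-4)·-1.0000 - (1)·-0.6364) / (7) = 0.6623
Iteration 3:
  x1 = (10 - (3)·-1.0520 - (3)·0.6623) / (-7) = -1.5956
  x2 = (-3 - (-4)·-1.2115 - (4)·0.6623) / (11) = -0.9541
  x3 = (8 - (-4)·-1.2115 - (1)·-1.0520) / (7) = 0.6009

(-1.5956, -0.9541, 0.6009)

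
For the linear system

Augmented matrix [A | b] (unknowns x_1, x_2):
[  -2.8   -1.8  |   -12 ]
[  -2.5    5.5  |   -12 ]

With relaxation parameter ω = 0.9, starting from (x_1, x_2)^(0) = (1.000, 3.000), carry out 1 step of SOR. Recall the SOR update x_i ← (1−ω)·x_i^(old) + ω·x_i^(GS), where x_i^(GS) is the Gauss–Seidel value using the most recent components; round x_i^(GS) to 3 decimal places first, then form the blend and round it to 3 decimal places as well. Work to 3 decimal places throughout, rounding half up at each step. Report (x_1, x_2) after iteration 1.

(2.221, -0.755)

Iteration 1:
  x_1: GS value = (-12 - (-1.8)·3.000) / (-2.8) = 2.357;  x_1 ← (1−ω)·1.000 + ω·2.357 = 2.221
  x_2: GS value = (-12 - (-2.5)·2.221) / (5.5) = -1.172;  x_2 ← (1−ω)·3.000 + ω·-1.172 = -0.755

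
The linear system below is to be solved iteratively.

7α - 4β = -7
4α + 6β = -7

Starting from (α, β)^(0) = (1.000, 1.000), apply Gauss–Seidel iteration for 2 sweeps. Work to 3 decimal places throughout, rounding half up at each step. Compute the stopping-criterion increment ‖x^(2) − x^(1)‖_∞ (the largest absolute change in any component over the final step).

Iteration 1:
  α = (-7 - (-4)·1.000) / (7) = -0.429
  β = (-7 - (4)·-0.429) / (6) = -0.881
Iteration 2:
  α = (-7 - (-4)·-0.881) / (7) = -1.503
  β = (-7 - (4)·-1.503) / (6) = -0.165
Change: (-1.074, 0.716) → max |·| = 1.074

1.074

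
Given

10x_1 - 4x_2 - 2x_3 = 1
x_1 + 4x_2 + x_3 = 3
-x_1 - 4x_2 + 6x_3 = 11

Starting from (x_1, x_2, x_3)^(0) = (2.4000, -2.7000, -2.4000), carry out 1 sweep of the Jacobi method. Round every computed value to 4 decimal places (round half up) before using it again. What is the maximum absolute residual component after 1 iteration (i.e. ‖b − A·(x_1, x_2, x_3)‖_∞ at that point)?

19.4666

Iteration 1:
  x_1 = (1 - (-4)·-2.7000 - (-2)·-2.4000) / (10) = -1.4600
  x_2 = (3 - (1)·2.4000 - (1)·-2.4000) / (4) = 0.7500
  x_3 = (11 - (-1)·2.4000 - (-4)·-2.7000) / (6) = 0.4333
Residual b − A·x = (19.4666, 1.0267, 9.9402); ∞-norm = 19.4666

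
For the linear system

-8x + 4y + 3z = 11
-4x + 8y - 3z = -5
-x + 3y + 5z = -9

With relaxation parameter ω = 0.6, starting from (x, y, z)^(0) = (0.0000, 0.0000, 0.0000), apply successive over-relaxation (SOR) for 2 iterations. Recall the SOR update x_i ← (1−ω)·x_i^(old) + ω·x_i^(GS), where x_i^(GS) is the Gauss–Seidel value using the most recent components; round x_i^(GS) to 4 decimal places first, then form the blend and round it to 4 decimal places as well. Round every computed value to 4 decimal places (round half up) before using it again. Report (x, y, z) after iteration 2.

(-1.5566, -1.3058, -1.1786)

Iteration 1:
  x: GS value = (11 - (4)·0.0000 - (3)·0.0000) / (-8) = -1.3750;  x ← (1−ω)·0.0000 + ω·-1.3750 = -0.8250
  y: GS value = (-5 - (-4)·-0.8250 - (-3)·0.0000) / (8) = -1.0375;  y ← (1−ω)·0.0000 + ω·-1.0375 = -0.6225
  z: GS value = (-9 - (-1)·-0.8250 - (3)·-0.6225) / (5) = -1.5915;  z ← (1−ω)·0.0000 + ω·-1.5915 = -0.9549
Iteration 2:
  x: GS value = (11 - (4)·-0.6225 - (3)·-0.9549) / (-8) = -2.0443;  x ← (1−ω)·-0.8250 + ω·-2.0443 = -1.5566
  y: GS value = (-5 - (-4)·-1.5566 - (-3)·-0.9549) / (8) = -1.7614;  y ← (1−ω)·-0.6225 + ω·-1.7614 = -1.3058
  z: GS value = (-9 - (-1)·-1.5566 - (3)·-1.3058) / (5) = -1.3278;  z ← (1−ω)·-0.9549 + ω·-1.3278 = -1.1786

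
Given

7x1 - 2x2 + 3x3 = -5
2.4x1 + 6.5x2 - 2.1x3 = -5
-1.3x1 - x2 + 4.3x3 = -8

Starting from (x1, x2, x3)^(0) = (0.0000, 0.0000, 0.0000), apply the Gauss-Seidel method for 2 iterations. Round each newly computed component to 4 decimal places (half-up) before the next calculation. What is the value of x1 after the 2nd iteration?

0.0816

Iteration 1:
  x1 = (-5 - (-2)·0.0000 - (3)·0.0000) / (7) = -0.7143
  x2 = (-5 - (2.4)·-0.7143 - (-2.1)·0.0000) / (6.5) = -0.5055
  x3 = (-8 - (-1.3)·-0.7143 - (-1)·-0.5055) / (4.3) = -2.1940
Iteration 2:
  x1 = (-5 - (-2)·-0.5055 - (3)·-2.1940) / (7) = 0.0816
  x2 = (-5 - (2.4)·0.0816 - (-2.1)·-2.1940) / (6.5) = -1.5082
  x3 = (-8 - (-1.3)·0.0816 - (-1)·-1.5082) / (4.3) = -2.1865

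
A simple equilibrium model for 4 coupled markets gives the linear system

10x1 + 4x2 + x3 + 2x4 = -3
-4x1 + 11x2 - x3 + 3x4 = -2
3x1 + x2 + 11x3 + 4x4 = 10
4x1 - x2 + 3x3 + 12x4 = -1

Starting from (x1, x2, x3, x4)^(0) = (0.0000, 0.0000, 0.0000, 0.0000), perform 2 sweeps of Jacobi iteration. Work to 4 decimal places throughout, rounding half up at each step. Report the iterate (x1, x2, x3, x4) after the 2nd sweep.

Iteration 1:
  x1 = (-3 - (4)·0.0000 - (1)·0.0000 - (2)·0.0000) / (10) = -0.3000
  x2 = (-2 - (-4)·0.0000 - (-1)·0.0000 - (3)·0.0000) / (11) = -0.1818
  x3 = (10 - (3)·0.0000 - (1)·0.0000 - (4)·0.0000) / (11) = 0.9091
  x4 = (-1 - (4)·0.0000 - (-1)·0.0000 - (3)·0.0000) / (12) = -0.0833
Iteration 2:
  x1 = (-3 - (4)·-0.1818 - (1)·0.9091 - (2)·-0.0833) / (10) = -0.3015
  x2 = (-2 - (-4)·-0.3000 - (-1)·0.9091 - (3)·-0.0833) / (11) = -0.1855
  x3 = (10 - (3)·-0.3000 - (1)·-0.1818 - (4)·-0.0833) / (11) = 1.0377
  x4 = (-1 - (4)·-0.3000 - (-1)·-0.1818 - (3)·0.9091) / (12) = -0.2258

(-0.3015, -0.1855, 1.0377, -0.2258)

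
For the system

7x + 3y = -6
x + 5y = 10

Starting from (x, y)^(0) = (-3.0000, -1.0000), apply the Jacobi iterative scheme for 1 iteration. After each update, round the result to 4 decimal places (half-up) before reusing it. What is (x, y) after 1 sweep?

Iteration 1:
  x = (-6 - (3)·-1.0000) / (7) = -0.4286
  y = (10 - (1)·-3.0000) / (5) = 2.6000

(-0.4286, 2.6000)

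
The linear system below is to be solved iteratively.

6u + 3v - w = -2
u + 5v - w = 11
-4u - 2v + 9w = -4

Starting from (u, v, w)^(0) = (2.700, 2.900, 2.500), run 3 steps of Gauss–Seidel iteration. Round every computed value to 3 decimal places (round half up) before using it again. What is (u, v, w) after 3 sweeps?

Iteration 1:
  u = (-2 - (3)·2.900 - (-1)·2.500) / (6) = -1.367
  v = (11 - (1)·-1.367 - (-1)·2.500) / (5) = 2.973
  w = (-4 - (-4)·-1.367 - (-2)·2.973) / (9) = -0.391
Iteration 2:
  u = (-2 - (3)·2.973 - (-1)·-0.391) / (6) = -1.885
  v = (11 - (1)·-1.885 - (-1)·-0.391) / (5) = 2.499
  w = (-4 - (-4)·-1.885 - (-2)·2.499) / (9) = -0.727
Iteration 3:
  u = (-2 - (3)·2.499 - (-1)·-0.727) / (6) = -1.704
  v = (11 - (1)·-1.704 - (-1)·-0.727) / (5) = 2.395
  w = (-4 - (-4)·-1.704 - (-2)·2.395) / (9) = -0.670

(-1.704, 2.395, -0.670)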